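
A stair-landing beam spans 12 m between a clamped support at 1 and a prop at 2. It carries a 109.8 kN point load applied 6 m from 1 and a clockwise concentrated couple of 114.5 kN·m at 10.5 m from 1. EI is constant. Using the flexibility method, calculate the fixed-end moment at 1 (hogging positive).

M_1 = 192.5 kN·m

Take the reaction at 2 as the redundant and release it; the primary structure is a cantilever fixed at 1.
Downward deflection at the released point 2 due to the loads:
  point load 109.8 at a = 6: Pa²(3L − a)/(6EI) = 19764/EI
  clockwise couple 114.5 at a = 10.5: M₀a(2L − a)/(2EI) = 8115/EI
  δ_0 = 27879/EI
Flexibility coefficient — unit upward force at 2: δ_{22} = L³/(3EI) = 576/EI.
Compatibility at 2: δ_0 − R_2·δ_{22} = 0, so R_2 = 27879/576 = 48.4 kN.
Moment equilibrium about 1: M_1 = Σ(load moments about 1) − R_2·L = 773.3 − 48.4×12 = 192.5 kN·m.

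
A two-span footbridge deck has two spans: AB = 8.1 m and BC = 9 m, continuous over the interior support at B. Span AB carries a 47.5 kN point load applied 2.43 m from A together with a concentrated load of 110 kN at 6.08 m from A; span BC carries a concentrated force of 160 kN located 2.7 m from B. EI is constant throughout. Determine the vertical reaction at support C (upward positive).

Take M_B as the redundant. Released structure: two simple spans AB and BC with a hinge at B.
Discontinuity in slope at B on the released structure — sum the simple-span end rotations:
  span AB: point load 47.5 at a = 2.43: Pab(L + a)/(6LEI) = 141.8/EI
  span AB: point load 110 at a = 6.08: Pab(L + a)/(6LEI) = 394.2/EI
  span BC: point load 160 at a = 2.7: Pab(L + b)/(6LEI) = 771.1/EI
  relative rotation θ_0 = (536 + 771.1)/EI = 1307/EI
A unit hogging moment at B produces rotation L₁/(3EI) + L₂/(3EI) = 5.7/EI.
Slope continuity at B: θ_0 = M_B·5.7/EI, so M_B = 1307/5.7 = 229.3 kN·m (hogging).
Span BC, ΣM about C: R_B^{BC}·9 = 1008 + 229.3, so R_B^{BC} = 137.5 kN and R_C = 160 − 137.5 = 22.52 kN.

R_C = 22.52 kN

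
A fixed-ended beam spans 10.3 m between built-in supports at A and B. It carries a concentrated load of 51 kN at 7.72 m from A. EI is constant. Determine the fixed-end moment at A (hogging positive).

M_A = 24.7 kN·m

Release both end moments; the primary structure is a simply-supported span AB with redundants M_A and M_B.
Simple-span end rotations at A and B under the given loads:
  at A: point load 51 at a = 7.72: Pab(L + b)/(6LEI) = 211.7/EI
  at B: point load 51 at a = 7.72: Pab(L + a)/(6LEI) = 296.2/EI
  θ_A0 = 211.7/EI,  θ_B0 = 296.2/EI
Flexibility coefficients: a unit moment at one end gives L/(3EI) there and L/(6EI) at the far end, so f₁₁ = f₂₂ = 3.433/EI and f₁₂ = f₂₁ = 1.717/EI.
Compatibility — zero rotation at each built-in end:
  3.433 M_A + 1.717 M_B = 211.7
  1.717 M_A + 3.433 M_B = 296.2
Solving the pair gives M_A = 24.7 kN·m and M_B = 73.92 kN·m (hogging).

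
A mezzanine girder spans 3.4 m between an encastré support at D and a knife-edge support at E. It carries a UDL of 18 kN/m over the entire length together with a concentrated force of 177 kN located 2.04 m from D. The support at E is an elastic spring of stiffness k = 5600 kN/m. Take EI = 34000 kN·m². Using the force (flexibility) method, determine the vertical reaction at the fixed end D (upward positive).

R_D = 170.3 kN

Choose R_E as the redundant. The primary structure is the cantilever fixed at D.
Deflection at E on the released cantilever, summing each load's contribution:
  UDL 18: wL⁴/(8EI) = 300.7/EI
  point load 177 at a = 2.04: Pa²(3L − a)/(6EI) = 1002/EI
  δ_0 = 1302/EI
Flexibility coefficient — unit upward force at E: δ_{EE} = L³/(3EI) = 13.1/EI.
With EI = 34000 kN·m²: δ_0 = 0.038308 m and δ_{EE} = 0.000385 m/kN.
Compatibility — the spring shortens by R_E/k under the reaction it provides: δ_0 − R_E·δ_{EE} = R_E/k. With 1/k = 0.000179 m/kN, R_E = δ_0 / (δ_{EE} + 1/k) = 0.038308 / (0.000385 + 0.000179) = 67.93 kN.
Vertical equilibrium: R_D = ΣP − R_E = 238.2 − 67.93 = 170.3 kN.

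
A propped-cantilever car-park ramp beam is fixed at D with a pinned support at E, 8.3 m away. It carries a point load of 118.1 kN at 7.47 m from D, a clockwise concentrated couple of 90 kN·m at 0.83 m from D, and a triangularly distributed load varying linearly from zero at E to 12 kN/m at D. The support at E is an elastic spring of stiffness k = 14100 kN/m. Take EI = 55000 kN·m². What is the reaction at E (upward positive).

R_E = 111.2 kN

Release the roller at E. Primary structure: cantilever fixed at D.
Downward deflection at the released point E due to the loads:
  point load 118.1 at a = 7.47: Pa²(3L − a)/(6EI) = 19144/EI
  clockwise couple 90 at a = 0.83: M₀a(2L − a)/(2EI) = 589/EI
  triangular load, peak 12 at the fixed end: w₀L⁴/(30EI) = 1898/EI
  δ_0 = 21632/EI
Tip deflection under a unit load at E: L³/(3EI) = 190.6/EI.
With EI = 55000 kN·m²: δ_0 = 0.3933 m and δ_{EE} = 0.003465 m/kN.
Compatibility — the spring shortens by R_E/k under the reaction it provides: δ_0 − R_E·δ_{EE} = R_E/k. With 1/k = 0.000071 m/kN, R_E = δ_0 / (δ_{EE} + 1/k) = 0.3933 / (0.003465 + 0.000071) = 111.2 kN.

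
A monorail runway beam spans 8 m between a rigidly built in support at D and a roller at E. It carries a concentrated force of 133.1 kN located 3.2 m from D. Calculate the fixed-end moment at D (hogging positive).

M_D = 204.4 kN·m

Choose R_E as the redundant. The primary structure is the cantilever fixed at D.
Downward deflection at the released point E due to the loads:
  point load 133.1 at a = 3.2: Pa²(3L − a)/(6EI) = 4725/EI
Flexibility coefficient — unit upward force at E: δ_{EE} = L³/(3EI) = 170.7/EI.
Compatibility at E: δ_0 − R_E·δ_{EE} = 0, so R_E = 4725/170.7 = 27.68 kN.
Moment equilibrium about D: M_D = Σ(load moments about D) − R_E·L = 425.9 − 27.68×8 = 204.4 kN·m.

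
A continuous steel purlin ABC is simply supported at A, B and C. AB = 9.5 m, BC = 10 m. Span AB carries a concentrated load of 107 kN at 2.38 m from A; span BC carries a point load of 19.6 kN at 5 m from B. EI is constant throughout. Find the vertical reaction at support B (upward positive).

Insert a hinge at B; M_B is the redundant, and each span becomes simply supported.
End slopes at the hinge B, treating each span as simply supported:
  span AB: point load 107 at a = 2.38: Pab(L + a)/(6LEI) = 377.9/EI
  span BC: point load 19.6 at a = 5: Pab(L + b)/(6LEI) = 122.5/EI
  relative rotation θ_0 = (377.9 + 122.5)/EI = 500.4/EI
A unit hogging moment at B produces rotation L₁/(3EI) + L₂/(3EI) = 6.5/EI.
Compatibility: M_B·(L₁+L₂)/(3EI) = θ_0, giving M_B = 76.99 kN·m (hogging).
Span AB, ΣM about A with M_B applied at B: R_B^{AB}·9.5 = 254.7 + 76.99, so R_B^{AB} = 34.91 kN and R_A = 107 − 34.91 = 72.09 kN.
Span BC, ΣM about C: R_B^{BC}·10 = 98 + 76.99, so R_B^{BC} = 17.5 kN and R_C = 19.6 − 17.5 = 2.101 kN.
R_B = 34.91 + 17.5 = 52.41 kN.

R_B = 52.41 kN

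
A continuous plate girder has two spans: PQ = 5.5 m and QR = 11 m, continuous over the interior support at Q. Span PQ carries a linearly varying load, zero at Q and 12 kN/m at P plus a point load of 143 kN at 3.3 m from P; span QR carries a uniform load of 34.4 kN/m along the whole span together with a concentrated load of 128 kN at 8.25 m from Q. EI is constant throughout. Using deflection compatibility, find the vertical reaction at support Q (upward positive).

R_Q = 458.3 kN

Release continuity at Q by inserting a hinge; the redundant is the internal moment M_Q. The primary structure is two simply-supported spans PQ and QR.
End slopes at the hinge Q, treating each span as simply supported:
  span PQ: triangular load, peak 12: 7w₀L³/(360EI) = 38.82/EI
  span PQ: point load 143 at a = 3.3: Pab(L + a)/(6LEI) = 276.8/EI
  span QR: UDL 34.4: wL³/(24EI) = 1908/EI
  span QR: point load 128 at a = 8.25: Pab(L + b)/(6LEI) = 605/EI
  relative rotation θ_0 = (315.7 + 2513)/EI = 2828/EI
A unit hogging moment at Q produces rotation L₁/(3EI) + L₂/(3EI) = 5.5/EI.
Slope continuity at Q: θ_0 = M_Q·5.5/EI, so M_Q = 2828/5.5 = 514.3 kN·m (hogging).
Span PQ, ΣM about P with M_Q applied at Q: R_Q^{PQ}·5.5 = 532.4 + 514.3, so R_Q^{PQ} = 190.3 kN and R_P = 176 − 190.3 = -14.3 kN.
Span QR, ΣM about R: R_Q^{QR}·11 = 2433 + 514.3, so R_Q^{QR} = 268 kN and R_R = 506.4 − 268 = 238.4 kN.
R_Q = 190.3 + 268 = 458.3 kN.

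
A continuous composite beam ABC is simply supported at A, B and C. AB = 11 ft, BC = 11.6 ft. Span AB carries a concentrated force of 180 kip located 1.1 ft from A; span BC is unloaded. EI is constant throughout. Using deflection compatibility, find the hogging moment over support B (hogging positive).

M_B = 47.7 kip·ft

Release continuity at B by inserting a hinge; the redundant is the internal moment M_B. The primary structure is two simply-supported spans AB and BC.
End slopes at the hinge B, treating each span as simply supported:
  span AB: point load 180 at a = 1.1: Pab(L + a)/(6LEI) = 359.4/EI
  relative rotation θ_0 = (359.4 + 0)/EI = 359.4/EI
A unit hogging moment at B produces rotation L₁/(3EI) + L₂/(3EI) = 7.533/EI.
Compatibility: M_B·(L₁+L₂)/(3EI) = θ_0, giving M_B = 47.7 kip·ft (hogging).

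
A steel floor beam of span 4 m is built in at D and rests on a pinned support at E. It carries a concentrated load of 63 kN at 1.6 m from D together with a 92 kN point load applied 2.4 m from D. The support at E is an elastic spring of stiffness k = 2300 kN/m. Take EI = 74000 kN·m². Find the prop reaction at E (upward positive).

R_E = 21.07 kN

Take the reaction at E as the redundant and release it; the primary structure is a cantilever fixed at D.
Deflection at E on the released cantilever, summing each load's contribution:
  point load 63 at a = 1.6: Pa²(3L − a)/(6EI) = 279.6/EI
  point load 92 at a = 2.4: Pa²(3L − a)/(6EI) = 847.9/EI
  δ_0 = 1127/EI
Tip deflection under a unit load at E: L³/(3EI) = 21.33/EI.
With EI = 74000 kN·m²: δ_0 = 0.015235 m and δ_{EE} = 0.000288 m/kN.
Compatibility — the spring shortens by R_E/k under the reaction it provides: δ_0 − R_E·δ_{EE} = R_E/k. With 1/k = 0.000435 m/kN, R_E = δ_0 / (δ_{EE} + 1/k) = 0.015235 / (0.000288 + 0.000435) = 21.07 kN.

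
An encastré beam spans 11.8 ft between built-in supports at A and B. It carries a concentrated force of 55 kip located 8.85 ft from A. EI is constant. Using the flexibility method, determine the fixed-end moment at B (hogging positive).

M_B = 91.27 kip·ft

Take the two fixed-end moments M_A, M_B as redundants; the released structure is the simple span AB.
On the primary (simply-supported) span, the end slopes from the loading are:
  at A: point load 55 at a = 8.85: Pab(L + b)/(6LEI) = 299.1/EI
  at B: point load 55 at a = 8.85: Pab(L + a)/(6LEI) = 418.8/EI
  θ_A0 = 299.1/EI,  θ_B0 = 418.8/EI
Flexibility coefficients: a unit moment at one end gives L/(3EI) there and L/(6EI) at the far end, so f₁₁ = f₂₂ = 3.933/EI and f₁₂ = f₂₁ = 1.967/EI.
Compatibility — zero rotation at each built-in end:
  3.933 M_A + 1.967 M_B = 299.1
  1.967 M_A + 3.933 M_B = 418.8
Solving the pair gives M_A = 30.42 kip·ft and M_B = 91.27 kip·ft (hogging).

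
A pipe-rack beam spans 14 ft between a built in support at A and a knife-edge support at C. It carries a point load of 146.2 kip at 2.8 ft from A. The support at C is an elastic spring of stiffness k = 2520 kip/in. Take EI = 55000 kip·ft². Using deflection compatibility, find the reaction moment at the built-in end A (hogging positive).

M_A = 295 kip·ft

Take the reaction at C as the redundant and release it; the primary structure is a cantilever fixed at A.
Downward deflection at the released point C due to the loads:
  point load 146.2 at a = 2.8: Pa²(3L − a)/(6EI) = 7489/EI
Flexibility coefficient — unit upward force at C: δ_{CC} = L³/(3EI) = 914.7/EI.
With EI = 55000 kip·ft²: δ_0 = 0.13616 ft and δ_{CC} = 0.01663 ft/kip.
Compatibility — the spring shortens by R_C/k under the reaction it provides: δ_0 − R_C·δ_{CC} = R_C/k. With 1/k = 1/(2520×12) ft/kip = 0.000033 ft/kip, R_C = δ_0 / (δ_{CC} + 1/k) = 0.13616 / (0.01663 + 0.000033) = 8.171 kip.
Moment equilibrium about A: M_A = Σ(load moments about A) − R_C·L = 409.4 − 8.171×14 = 295 kip·ft.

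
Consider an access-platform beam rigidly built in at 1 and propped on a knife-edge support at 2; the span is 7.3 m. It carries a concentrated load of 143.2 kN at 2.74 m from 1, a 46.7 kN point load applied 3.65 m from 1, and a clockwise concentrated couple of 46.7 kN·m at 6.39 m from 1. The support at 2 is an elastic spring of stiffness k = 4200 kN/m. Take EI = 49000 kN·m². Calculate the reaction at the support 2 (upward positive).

Choose R_2 as the redundant. The primary structure is the cantilever fixed at 1.
Downward deflection at the released point 2 due to the loads:
  point load 143.2 at a = 2.74: Pa²(3L − a)/(6EI) = 3433/EI
  point load 46.7 at a = 3.65: Pa²(3L − a)/(6EI) = 1892/EI
  clockwise couple 46.7 at a = 6.39: M₀a(2L − a)/(2EI) = 1225/EI
  δ_0 = 6551/EI
Tip deflection under a unit load at 2: L³/(3EI) = 129.7/EI.
With EI = 49000 kN·m²: δ_0 = 0.13368 m and δ_{22} = 0.002646 m/kN.
Compatibility — the spring shortens by R_2/k under the reaction it provides: δ_0 − R_2·δ_{22} = R_2/k. With 1/k = 0.000238 m/kN, R_2 = δ_0 / (δ_{22} + 1/k) = 0.13368 / (0.002646 + 0.000238) = 46.35 kN.

R_2 = 46.35 kN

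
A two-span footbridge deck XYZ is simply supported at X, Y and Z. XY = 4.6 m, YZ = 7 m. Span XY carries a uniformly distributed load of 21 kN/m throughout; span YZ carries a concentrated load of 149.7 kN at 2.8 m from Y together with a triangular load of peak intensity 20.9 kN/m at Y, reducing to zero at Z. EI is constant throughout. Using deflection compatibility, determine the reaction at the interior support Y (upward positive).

R_Y = 253.4 kN

Insert a hinge at Y; M_Y is the redundant, and each span becomes simply supported.
Discontinuity in slope at Y on the released structure — sum the simple-span end rotations:
  span XY: UDL 21: wL³/(24EI) = 85.17/EI
  span YZ: point load 149.7 at a = 2.8: Pab(L + b)/(6LEI) = 469.5/EI
  span YZ: triangular load, peak 20.9: w₀L³/(45EI) = 159.3/EI
  relative rotation θ_0 = (85.17 + 628.8)/EI = 713.9/EI
A unit hogging moment at Y produces rotation L₁/(3EI) + L₂/(3EI) = 3.867/EI.
Slope continuity at Y: θ_0 = M_Y·3.867/EI, so M_Y = 713.9/3.867 = 184.6 kN·m (hogging).
Span XY, ΣM about X with M_Y applied at Y: R_Y^{XY}·4.6 = 222.2 + 184.6, so R_Y^{XY} = 88.44 kN and R_X = 96.6 − 88.44 = 8.161 kN.
Span YZ, ΣM about Z: R_Y^{YZ}·7 = 970.1 + 184.6, so R_Y^{YZ} = 165 kN and R_Z = 222.8 − 165 = 57.89 kN.
R_Y = 88.44 + 165 = 253.4 kN.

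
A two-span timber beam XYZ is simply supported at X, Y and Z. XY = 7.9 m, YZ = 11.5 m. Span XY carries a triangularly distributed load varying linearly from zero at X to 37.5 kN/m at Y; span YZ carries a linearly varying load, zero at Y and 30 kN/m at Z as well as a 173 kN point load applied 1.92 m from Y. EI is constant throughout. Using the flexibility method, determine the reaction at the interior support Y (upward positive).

Release continuity at Y by inserting a hinge; the redundant is the internal moment M_Y. The primary structure is two simply-supported spans XY and YZ.
End slopes at the hinge Y, treating each span as simply supported:
  span XY: triangular load, peak 37.5: w₀L³/(45EI) = 410.9/EI
  span YZ: triangular load, peak 30: 7w₀L³/(360EI) = 887.2/EI
  span YZ: point load 173 at a = 1.92: Pab(L + b)/(6LEI) = 972.2/EI
  relative rotation θ_0 = (410.9 + 1859)/EI = 2270/EI
A unit hogging moment at Y produces rotation L₁/(3EI) + L₂/(3EI) = 6.467/EI.
Slope continuity at Y: θ_0 = M_Y·6.467/EI, so M_Y = 2270/6.467 = 351.1 kN·m (hogging).
Span XY, ΣM about X with M_Y applied at Y: R_Y^{XY}·7.9 = 780.1 + 351.1, so R_Y^{XY} = 143.2 kN and R_X = 148.1 − 143.2 = 4.937 kN.
Span YZ, ΣM about Z: R_Y^{YZ}·11.5 = 2319 + 351.1, so R_Y^{YZ} = 232.1 kN and R_Z = 345.5 − 232.1 = 113.4 kN.
R_Y = 143.2 + 232.1 = 375.3 kN.

R_Y = 375.3 kN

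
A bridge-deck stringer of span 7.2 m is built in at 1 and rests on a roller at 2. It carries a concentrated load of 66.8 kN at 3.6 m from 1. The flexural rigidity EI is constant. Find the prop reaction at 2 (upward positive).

Choose R_2 as the redundant. The primary structure is the cantilever fixed at 1.
Primary-structure tip deflection at 2 by superposition:
  point load 66.8 at a = 3.6: Pa²(3L − a)/(6EI) = 2597/EI
Flexibility coefficient — unit upward force at 2: δ_{22} = L³/(3EI) = 124.4/EI.
The prop prevents deflection at 2: R_2 = δ_0/δ_{22} = 2597/124.4 = 20.88 kN.

R_2 = 20.88 kN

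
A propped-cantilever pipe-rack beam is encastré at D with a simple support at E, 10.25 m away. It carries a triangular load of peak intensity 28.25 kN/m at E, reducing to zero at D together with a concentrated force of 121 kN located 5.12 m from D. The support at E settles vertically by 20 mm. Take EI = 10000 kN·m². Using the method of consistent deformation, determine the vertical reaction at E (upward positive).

R_E = 116.8 kN

Release the roller at E. Primary structure: cantilever fixed at D.
Primary-structure tip deflection at E by superposition:
  triangular load, peak 28.25 at the free end: 11w₀L⁴/(120EI) = 28584/EI
  point load 121 at a = 5.12: Pa²(3L − a)/(6EI) = 13549/EI
  δ_0 = 42134/EI
Tip deflection under a unit load at E: L³/(3EI) = 359/EI.
With EI = 10000 kN·m²: δ_0 = 4.2134 m and δ_{EE} = 0.035896 m/kN.
Compatibility — the beam at E must follow the support down by 0.02 m: δ_0 − R_E·δ_{EE} = 0.02, so R_E = (4.2134 − 0.02)/0.035896 = 116.8 kN.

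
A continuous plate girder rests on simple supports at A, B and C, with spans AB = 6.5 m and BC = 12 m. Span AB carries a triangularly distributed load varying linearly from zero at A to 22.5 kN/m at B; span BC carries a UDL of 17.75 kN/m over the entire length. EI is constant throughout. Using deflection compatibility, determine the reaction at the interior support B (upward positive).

Release continuity at B by inserting a hinge; the redundant is the internal moment M_B. The primary structure is two simply-supported spans AB and BC.
End slopes at the hinge B, treating each span as simply supported:
  span AB: triangular load, peak 22.5: w₀L³/(45EI) = 137.3/EI
  span BC: UDL 17.75: wL³/(24EI) = 1278/EI
  relative rotation θ_0 = (137.3 + 1278)/EI = 1415/EI
A unit hogging moment at B produces rotation L₁/(3EI) + L₂/(3EI) = 6.167/EI.
Slope continuity at B: θ_0 = M_B·6.167/EI, so M_B = 1415/6.167 = 229.5 kN·m (hogging).
Span AB, ΣM about A with M_B applied at B: R_B^{AB}·6.5 = 316.9 + 229.5, so R_B^{AB} = 84.06 kN and R_A = 73.12 − 84.06 = -10.93 kN.
Span BC, ΣM about C: R_B^{BC}·12 = 1278 + 229.5, so R_B^{BC} = 125.6 kN and R_C = 213 − 125.6 = 87.37 kN.
R_B = 84.06 + 125.6 = 209.7 kN.

R_B = 209.7 kN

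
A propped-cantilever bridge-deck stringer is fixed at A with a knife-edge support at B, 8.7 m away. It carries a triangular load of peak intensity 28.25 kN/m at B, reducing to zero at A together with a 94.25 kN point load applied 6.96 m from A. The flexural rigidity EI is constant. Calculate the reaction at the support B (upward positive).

Take the reaction at B as the redundant and release it; the primary structure is a cantilever fixed at A.
Downward deflection at the released point B due to the loads:
  triangular load, peak 28.25 at the free end: 11w₀L⁴/(120EI) = 14836/EI
  point load 94.25 at a = 6.96: Pa²(3L − a)/(6EI) = 14564/EI
  δ_0 = 29400/EI
Flexibility coefficient — unit upward force at B: δ_{BB} = L³/(3EI) = 219.5/EI.
Compatibility at B: δ_0 − R_B·δ_{BB} = 0, so R_B = 29400/219.5 = 133.9 kN.

R_B = 133.9 kN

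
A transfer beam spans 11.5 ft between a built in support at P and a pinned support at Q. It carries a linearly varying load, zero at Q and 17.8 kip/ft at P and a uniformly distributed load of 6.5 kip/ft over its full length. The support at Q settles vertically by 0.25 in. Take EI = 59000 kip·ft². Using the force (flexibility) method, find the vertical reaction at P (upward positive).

Take the reaction at Q as the redundant and release it; the primary structure is a cantilever fixed at P.
Free-end deflection of the primary structure under the applied loading (downward +):
  triangular load, peak 17.8 at the fixed end: w₀L⁴/(30EI) = 10377/EI
  UDL 6.5: wL⁴/(8EI) = 14211/EI
  δ_0 = 24588/EI
Tip deflection under a unit load at Q: L³/(3EI) = 507/EI.
With EI = 59000 kip·ft²: δ_0 = 0.41675 ft and δ_{QQ} = 0.008593 ft/kip.
Compatibility — the beam at Q must follow the support down by 0.02083 ft: δ_0 − R_Q·δ_{QQ} = 0.02083, so R_Q = (0.41675 − 0.02083)/0.008593 = 46.08 kip.
Vertical equilibrium: R_P = ΣP − R_Q = 177.1 − 46.08 = 131 kip.

R_P = 131 kip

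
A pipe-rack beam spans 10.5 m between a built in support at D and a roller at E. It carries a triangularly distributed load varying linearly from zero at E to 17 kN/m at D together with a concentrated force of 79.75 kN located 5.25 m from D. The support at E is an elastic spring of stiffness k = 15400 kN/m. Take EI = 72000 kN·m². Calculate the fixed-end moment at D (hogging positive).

M_D = 287.3 kN·m

Release the roller at E. Primary structure: cantilever fixed at D.
Deflection at E on the released cantilever, summing each load's contribution:
  triangular load, peak 17 at the fixed end: w₀L⁴/(30EI) = 6888/EI
  point load 79.75 at a = 5.25: Pa²(3L − a)/(6EI) = 9617/EI
  δ_0 = 16505/EI
Flexibility coefficient — unit upward force at E: δ_{EE} = L³/(3EI) = 385.9/EI.
With EI = 72000 kN·m²: δ_0 = 0.22923 m and δ_{EE} = 0.005359 m/kN.
Compatibility — the spring shortens by R_E/k under the reaction it provides: δ_0 − R_E·δ_{EE} = R_E/k. With 1/k = 0.000065 m/kN, R_E = δ_0 / (δ_{EE} + 1/k) = 0.22923 / (0.005359 + 0.000065) = 42.26 kN.
Moment equilibrium about D: M_D = Σ(load moments about D) − R_E·L = 731.1 − 42.26×10.5 = 287.3 kN·m.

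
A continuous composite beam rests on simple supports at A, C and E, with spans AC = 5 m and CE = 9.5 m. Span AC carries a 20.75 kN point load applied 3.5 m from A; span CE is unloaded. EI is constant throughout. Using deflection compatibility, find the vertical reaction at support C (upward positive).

Take M_C as the redundant. Released structure: two simple spans AC and CE with a hinge at C.
End slopes at the hinge C, treating each span as simply supported:
  span AC: point load 20.75 at a = 3.5: Pab(L + a)/(6LEI) = 30.87/EI
  relative rotation θ_0 = (30.87 + 0)/EI = 30.87/EI
A unit hogging moment at C produces rotation L₁/(3EI) + L₂/(3EI) = 4.833/EI.
Compatibility: M_C·(L₁+L₂)/(3EI) = θ_0, giving M_C = 6.386 kN·m (hogging).
Span AC, ΣM about A with M_C applied at C: R_C^{AC}·5 = 72.62 + 6.386, so R_C^{AC} = 15.8 kN and R_A = 20.75 − 15.8 = 4.948 kN.
Span CE, ΣM about E: R_C^{CE}·9.5 = 0 + 6.386, so R_C^{CE} = 0.6722 kN and R_E = 0 − 0.6722 = -0.6722 kN.
R_C = 15.8 + 0.6722 = 16.47 kN.

R_C = 16.47 kN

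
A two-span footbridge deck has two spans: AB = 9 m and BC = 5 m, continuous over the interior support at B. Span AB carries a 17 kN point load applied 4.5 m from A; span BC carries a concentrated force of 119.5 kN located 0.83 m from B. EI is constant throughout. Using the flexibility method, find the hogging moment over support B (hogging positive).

M_B = 45.53 kN·m

Release continuity at B by inserting a hinge; the redundant is the internal moment M_B. The primary structure is two simply-supported spans AB and BC.
Discontinuity in slope at B on the released structure — sum the simple-span end rotations:
  span AB: point load 17 at a = 4.5: Pab(L + a)/(6LEI) = 86.06/EI
  span BC: point load 119.5 at a = 0.83: Pab(L + b)/(6LEI) = 126.4/EI
  relative rotation θ_0 = (86.06 + 126.4)/EI = 212.5/EI
A unit hogging moment at B produces rotation L₁/(3EI) + L₂/(3EI) = 4.667/EI.
Slope continuity at B: θ_0 = M_B·4.667/EI, so M_B = 212.5/4.667 = 45.53 kN·m (hogging).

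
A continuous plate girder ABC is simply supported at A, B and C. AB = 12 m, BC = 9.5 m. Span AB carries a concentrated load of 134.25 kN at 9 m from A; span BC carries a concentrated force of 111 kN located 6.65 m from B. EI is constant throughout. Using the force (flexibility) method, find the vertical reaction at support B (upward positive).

Take M_B as the redundant. Released structure: two simple spans AB and BC with a hinge at B.
End slopes at the hinge B, treating each span as simply supported:
  span AB: point load 134.25 at a = 9: Pab(L + a)/(6LEI) = 1057/EI
  span BC: point load 111 at a = 6.65: Pab(L + b)/(6LEI) = 455.8/EI
  relative rotation θ_0 = (1057 + 455.8)/EI = 1513/EI
A unit hogging moment at B produces rotation L₁/(3EI) + L₂/(3EI) = 7.167/EI.
Slope continuity at B: θ_0 = M_B·7.167/EI, so M_B = 1513/7.167 = 211.1 kN·m (hogging).
Span AB, ΣM about A with M_B applied at B: R_B^{AB}·12 = 1208 + 211.1, so R_B^{AB} = 118.3 kN and R_A = 134.2 − 118.3 = 15.97 kN.
Span BC, ΣM about C: R_B^{BC}·9.5 = 316.4 + 211.1, so R_B^{BC} = 55.52 kN and R_C = 111 − 55.52 = 55.48 kN.
R_B = 118.3 + 55.52 = 173.8 kN.

R_B = 173.8 kN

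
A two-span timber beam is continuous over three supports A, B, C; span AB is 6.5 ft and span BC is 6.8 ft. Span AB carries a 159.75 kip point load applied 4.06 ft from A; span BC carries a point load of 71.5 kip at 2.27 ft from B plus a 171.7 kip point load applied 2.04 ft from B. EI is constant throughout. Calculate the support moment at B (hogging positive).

Insert a hinge at B; M_B is the redundant, and each span becomes simply supported.
Rotations at B on the released spans (each span's end-slope, ×1/EI):
  span AB: point load 159.75 at a = 4.06: Pab(L + a)/(6LEI) = 428.5/EI
  span BC: point load 71.5 at a = 2.27: Pab(L + b)/(6LEI) = 204.2/EI
  span BC: point load 171.7 at a = 2.04: Pab(L + b)/(6LEI) = 472.4/EI
  relative rotation θ_0 = (428.5 + 676.6)/EI = 1105/EI
A unit hogging moment at B produces rotation L₁/(3EI) + L₂/(3EI) = 4.433/EI.
Compatibility: M_B·(L₁+L₂)/(3EI) = θ_0, giving M_B = 249.3 kip·ft (hogging).

M_B = 249.3 kip·ft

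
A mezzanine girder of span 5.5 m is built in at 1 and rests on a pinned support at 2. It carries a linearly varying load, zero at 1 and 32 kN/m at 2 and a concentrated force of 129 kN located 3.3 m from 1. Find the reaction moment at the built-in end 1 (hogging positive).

Choose R_2 as the redundant. The primary structure is the cantilever fixed at 1.
Downward deflection at the released point 2 due to the loads:
  triangular load, peak 32 at the free end: 11w₀L⁴/(120EI) = 2684/EI
  point load 129 at a = 3.3: Pa²(3L − a)/(6EI) = 3091/EI
  δ_0 = 5775/EI
Flexibility coefficient — unit upward force at 2: δ_{22} = L³/(3EI) = 55.46/EI.
Compatibility at 2: δ_0 − R_2·δ_{22} = 0, so R_2 = 5775/55.46 = 104.1 kN.
Moment equilibrium about 1: M_1 = Σ(load moments about 1) − R_2·L = 748.4 − 104.1×5.5 = 175.7 kN·m.

M_1 = 175.7 kN·m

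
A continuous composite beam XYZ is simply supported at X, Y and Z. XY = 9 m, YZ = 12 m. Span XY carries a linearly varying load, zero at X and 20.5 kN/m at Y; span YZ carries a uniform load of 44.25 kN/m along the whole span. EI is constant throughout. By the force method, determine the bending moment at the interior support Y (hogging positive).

M_Y = 502.6 kN·m

Take M_Y as the redundant. Released structure: two simple spans XY and YZ with a hinge at Y.
Rotations at Y on the released spans (each span's end-slope, ×1/EI):
  span XY: triangular load, peak 20.5: w₀L³/(45EI) = 332.1/EI
  span YZ: UDL 44.25: wL³/(24EI) = 3186/EI
  relative rotation θ_0 = (332.1 + 3186)/EI = 3518/EI
A unit hogging moment at Y produces rotation L₁/(3EI) + L₂/(3EI) = 7/EI.
Slope continuity at Y: θ_0 = M_Y·7/EI, so M_Y = 3518/7 = 502.6 kN·m (hogging).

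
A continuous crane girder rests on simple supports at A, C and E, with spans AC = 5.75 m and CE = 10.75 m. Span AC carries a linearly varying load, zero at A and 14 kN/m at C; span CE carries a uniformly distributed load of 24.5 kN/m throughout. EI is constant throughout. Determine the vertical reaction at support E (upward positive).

Insert a hinge at C; M_C is the redundant, and each span becomes simply supported.
End slopes at the hinge C, treating each span as simply supported:
  span AC: triangular load, peak 14: w₀L³/(45EI) = 59.15/EI
  span CE: UDL 24.5: wL³/(24EI) = 1268/EI
  relative rotation θ_0 = (59.15 + 1268)/EI = 1327/EI
A unit hogging moment at C produces rotation L₁/(3EI) + L₂/(3EI) = 5.5/EI.
Slope continuity at C: θ_0 = M_C·5.5/EI, so M_C = 1327/5.5 = 241.3 kN·m (hogging).
Span CE, ΣM about E: R_C^{CE}·10.75 = 1416 + 241.3, so R_C^{CE} = 154.1 kN and R_E = 263.4 − 154.1 = 109.2 kN.

R_E = 109.2 kN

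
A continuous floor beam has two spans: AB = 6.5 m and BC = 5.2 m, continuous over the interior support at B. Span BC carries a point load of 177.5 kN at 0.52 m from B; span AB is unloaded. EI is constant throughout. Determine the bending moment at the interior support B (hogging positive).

Release continuity at B by inserting a hinge; the redundant is the internal moment M_B. The primary structure is two simply-supported spans AB and BC.
Rotations at B on the released spans (each span's end-slope, ×1/EI):
  span BC: point load 177.5 at a = 0.52: Pab(L + b)/(6LEI) = 136.8/EI
  relative rotation θ_0 = (0 + 136.8)/EI = 136.8/EI
A unit hogging moment at B produces rotation L₁/(3EI) + L₂/(3EI) = 3.9/EI.
Slope continuity at B: θ_0 = M_B·3.9/EI, so M_B = 136.8/3.9 = 35.07 kN·m (hogging).

M_B = 35.07 kN·m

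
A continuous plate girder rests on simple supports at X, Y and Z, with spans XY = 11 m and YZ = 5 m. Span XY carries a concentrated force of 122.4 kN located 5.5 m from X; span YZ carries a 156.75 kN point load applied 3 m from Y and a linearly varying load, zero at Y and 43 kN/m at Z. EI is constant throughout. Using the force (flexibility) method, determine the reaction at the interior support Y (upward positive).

Release continuity at Y by inserting a hinge; the redundant is the internal moment M_Y. The primary structure is two simply-supported spans XY and YZ.
Rotations at Y on the released spans (each span's end-slope, ×1/EI):
  span XY: point load 122.4 at a = 5.5: Pab(L + a)/(6LEI) = 925.6/EI
  span YZ: point load 156.75 at a = 3: Pab(L + b)/(6LEI) = 219.4/EI
  span YZ: triangular load, peak 43: 7w₀L³/(360EI) = 104.5/EI
  relative rotation θ_0 = (925.6 + 324)/EI = 1250/EI
A unit hogging moment at Y produces rotation L₁/(3EI) + L₂/(3EI) = 5.333/EI.
Slope continuity at Y: θ_0 = M_Y·5.333/EI, so M_Y = 1250/5.333 = 234.3 kN·m (hogging).
Span XY, ΣM about X with M_Y applied at Y: R_Y^{XY}·11 = 673.2 + 234.3, so R_Y^{XY} = 82.5 kN and R_X = 122.4 − 82.5 = 39.9 kN.
Span YZ, ΣM about Z: R_Y^{YZ}·5 = 492.7 + 234.3, so R_Y^{YZ} = 145.4 kN and R_Z = 264.2 − 145.4 = 118.9 kN.
R_Y = 82.5 + 145.4 = 227.9 kN.

R_Y = 227.9 kN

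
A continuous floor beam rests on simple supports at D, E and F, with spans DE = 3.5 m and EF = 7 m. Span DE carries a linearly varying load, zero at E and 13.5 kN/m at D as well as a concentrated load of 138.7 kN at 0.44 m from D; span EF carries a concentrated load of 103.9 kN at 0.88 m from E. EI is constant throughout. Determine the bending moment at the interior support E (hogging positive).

M_E = 63.17 kN·m

Insert a hinge at E; M_E is the redundant, and each span becomes simply supported.
Rotations at E on the released spans (each span's end-slope, ×1/EI):
  span DE: triangular load, peak 13.5: 7w₀L³/(360EI) = 11.25/EI
  span DE: point load 138.7 at a = 0.44: Pab(L + a)/(6LEI) = 35.04/EI
  span EF: point load 103.9 at a = 0.88: Pab(L + b)/(6LEI) = 174.8/EI
  relative rotation θ_0 = (46.29 + 174.8)/EI = 221.1/EI
A unit hogging moment at E produces rotation L₁/(3EI) + L₂/(3EI) = 3.5/EI.
Compatibility: M_E·(L₁+L₂)/(3EI) = θ_0, giving M_E = 63.17 kN·m (hogging).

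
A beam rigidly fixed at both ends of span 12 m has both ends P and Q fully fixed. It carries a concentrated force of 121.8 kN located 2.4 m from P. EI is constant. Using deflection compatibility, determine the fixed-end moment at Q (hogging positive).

M_Q = 46.77 kN·m

Release both end moments; the primary structure is a simply-supported span PQ with redundants M_P and M_Q.
On the primary (simply-supported) span, the end slopes from the loading are:
  at P: point load 121.8 at a = 2.4: Pab(L + b)/(6LEI) = 841.9/EI
  at Q: point load 121.8 at a = 2.4: Pab(L + a)/(6LEI) = 561.3/EI
  θ_P0 = 841.9/EI,  θ_Q0 = 561.3/EI
Flexibility coefficients: a unit moment at one end gives L/(3EI) there and L/(6EI) at the far end, so f₁₁ = f₂₂ = 4/EI and f₁₂ = f₂₁ = 2/EI.
Compatibility — zero rotation at each built-in end:
  4 M_P + 2 M_Q = 841.9
  2 M_P + 4 M_Q = 561.3
Solving the pair gives M_P = 187.1 kN·m and M_Q = 46.77 kN·m (hogging).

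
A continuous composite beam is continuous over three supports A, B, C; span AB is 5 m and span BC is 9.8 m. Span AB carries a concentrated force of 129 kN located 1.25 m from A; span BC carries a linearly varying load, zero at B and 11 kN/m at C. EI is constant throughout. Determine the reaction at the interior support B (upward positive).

Release continuity at B by inserting a hinge; the redundant is the internal moment M_B. The primary structure is two simply-supported spans AB and BC.
End slopes at the hinge B, treating each span as simply supported:
  span AB: point load 129 at a = 1.25: Pab(L + a)/(6LEI) = 126/EI
  span BC: triangular load, peak 11: 7w₀L³/(360EI) = 201.3/EI
  relative rotation θ_0 = (126 + 201.3)/EI = 327.3/EI
A unit hogging moment at B produces rotation L₁/(3EI) + L₂/(3EI) = 4.933/EI.
Compatibility: M_B·(L₁+L₂)/(3EI) = θ_0, giving M_B = 66.34 kN·m (hogging).
Span AB, ΣM about A with M_B applied at B: R_B^{AB}·5 = 161.2 + 66.34, so R_B^{AB} = 45.52 kN and R_A = 129 − 45.52 = 83.48 kN.
Span BC, ΣM about C: R_B^{BC}·9.8 = 176.1 + 66.34, so R_B^{BC} = 24.74 kN and R_C = 53.9 − 24.74 = 29.16 kN.
R_B = 45.52 + 24.74 = 70.25 kN.

R_B = 70.25 kN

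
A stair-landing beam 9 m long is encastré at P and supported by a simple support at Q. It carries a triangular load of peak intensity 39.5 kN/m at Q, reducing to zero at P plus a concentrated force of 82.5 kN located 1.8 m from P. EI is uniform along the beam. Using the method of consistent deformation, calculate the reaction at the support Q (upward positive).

Release the roller at Q. Primary structure: cantilever fixed at P.
Downward deflection at the released point Q due to the loads:
  triangular load, peak 39.5 at the free end: 11w₀L⁴/(120EI) = 23756/EI
  point load 82.5 at a = 1.8: Pa²(3L − a)/(6EI) = 1123/EI
  δ_0 = 24879/EI
Tip deflection under a unit load at Q: L³/(3EI) = 243/EI.
The prop prevents deflection at Q: R_Q = δ_0/δ_{QQ} = 24879/243 = 102.4 kN.

R_Q = 102.4 kN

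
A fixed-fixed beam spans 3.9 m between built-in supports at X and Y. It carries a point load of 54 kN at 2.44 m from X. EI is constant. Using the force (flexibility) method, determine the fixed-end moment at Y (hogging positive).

Take the two fixed-end moments M_X, M_Y as redundants; the released structure is the simple span XY.
Simple-span end rotations at X and Y under the given loads:
  at X: point load 54 at a = 2.44: Pab(L + b)/(6LEI) = 44.06/EI
  at Y: point load 54 at a = 2.44: Pab(L + a)/(6LEI) = 52.12/EI
  θ_X0 = 44.06/EI,  θ_Y0 = 52.12/EI
Flexibility coefficients: a unit moment at one end gives L/(3EI) there and L/(6EI) at the far end, so f₁₁ = f₂₂ = 1.3/EI and f₁₂ = f₂₁ = 0.65/EI.
Compatibility — zero rotation at each built-in end:
  1.3 M_X + 0.65 M_Y = 44.06
  0.65 M_X + 1.3 M_Y = 52.12
Solving the pair gives M_X = 18.47 kN·m and M_Y = 30.86 kN·m (hogging).

M_Y = 30.86 kN·m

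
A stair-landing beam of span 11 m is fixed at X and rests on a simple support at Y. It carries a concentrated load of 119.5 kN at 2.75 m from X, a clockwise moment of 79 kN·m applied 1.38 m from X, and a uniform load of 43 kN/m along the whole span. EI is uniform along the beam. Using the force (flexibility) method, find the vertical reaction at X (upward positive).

R_X = 402.3 kN

Remove the prop at Y; the released (primary) structure is a cantilever built in at X.
Primary-structure tip deflection at Y by superposition:
  point load 119.5 at a = 2.75: Pa²(3L − a)/(6EI) = 4556/EI
  clockwise couple 79 at a = 1.38: M₀a(2L − a)/(2EI) = 1124/EI
  UDL 43: wL⁴/(8EI) = 78695/EI
  δ_0 = 84376/EI
Flexibility coefficient — unit upward force at Y: δ_{YY} = L³/(3EI) = 443.7/EI.
The prop prevents deflection at Y: R_Y = δ_0/δ_{YY} = 84376/443.7 = 190.2 kN.
Vertical equilibrium: R_X = ΣP − R_Y = 592.5 − 190.2 = 402.3 kN.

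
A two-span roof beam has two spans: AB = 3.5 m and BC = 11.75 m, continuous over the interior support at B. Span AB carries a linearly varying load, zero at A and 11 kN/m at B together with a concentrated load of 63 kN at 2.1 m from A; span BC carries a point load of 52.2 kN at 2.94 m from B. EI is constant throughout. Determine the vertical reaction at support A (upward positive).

R_A = 6.089 kN

Release continuity at B by inserting a hinge; the redundant is the internal moment M_B. The primary structure is two simply-supported spans AB and BC.
End slopes at the hinge B, treating each span as simply supported:
  span AB: triangular load, peak 11: w₀L³/(45EI) = 10.48/EI
  span AB: point load 63 at a = 2.1: Pab(L + a)/(6LEI) = 49.39/EI
  span BC: point load 52.2 at a = 2.94: Pab(L + b)/(6LEI) = 394.3/EI
  relative rotation θ_0 = (59.87 + 394.3)/EI = 454.2/EI
A unit hogging moment at B produces rotation L₁/(3EI) + L₂/(3EI) = 5.083/EI.
Compatibility: M_B·(L₁+L₂)/(3EI) = θ_0, giving M_B = 89.35 kN·m (hogging).
Span AB, ΣM about A with M_B applied at B: R_B^{AB}·3.5 = 177.2 + 89.35, so R_B^{AB} = 76.16 kN and R_A = 82.25 − 76.16 = 6.089 kN.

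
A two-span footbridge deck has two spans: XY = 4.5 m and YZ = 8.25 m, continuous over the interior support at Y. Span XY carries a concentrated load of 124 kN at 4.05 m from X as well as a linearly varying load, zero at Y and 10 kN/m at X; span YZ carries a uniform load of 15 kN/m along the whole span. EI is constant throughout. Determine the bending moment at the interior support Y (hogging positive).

Take M_Y as the redundant. Released structure: two simple spans XY and YZ with a hinge at Y.
Discontinuity in slope at Y on the released structure — sum the simple-span end rotations:
  span XY: point load 124 at a = 4.05: Pab(L + a)/(6LEI) = 71.56/EI
  span XY: triangular load, peak 10: 7w₀L³/(360EI) = 17.72/EI
  span YZ: UDL 15: wL³/(24EI) = 350.9/EI
  relative rotation θ_0 = (89.28 + 350.9)/EI = 440.2/EI
A unit hogging moment at Y produces rotation L₁/(3EI) + L₂/(3EI) = 4.25/EI.
Slope continuity at Y: θ_0 = M_Y·4.25/EI, so M_Y = 440.2/4.25 = 103.6 kN·m (hogging).

M_Y = 103.6 kN·m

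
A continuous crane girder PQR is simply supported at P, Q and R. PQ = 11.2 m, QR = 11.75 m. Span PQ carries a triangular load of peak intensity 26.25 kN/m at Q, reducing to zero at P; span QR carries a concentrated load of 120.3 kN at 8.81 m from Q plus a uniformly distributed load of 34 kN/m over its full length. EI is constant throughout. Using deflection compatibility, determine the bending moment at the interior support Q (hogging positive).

Release continuity at Q by inserting a hinge; the redundant is the internal moment M_Q. The primary structure is two simply-supported spans PQ and QR.
Rotations at Q on the released spans (each span's end-slope, ×1/EI):
  span PQ: triangular load, peak 26.25: w₀L³/(45EI) = 819.5/EI
  span QR: point load 120.3 at a = 8.81: Pab(L + b)/(6LEI) = 649.3/EI
  span QR: UDL 34: wL³/(24EI) = 2298/EI
  relative rotation θ_0 = (819.5 + 2947)/EI = 3767/EI
A unit hogging moment at Q produces rotation L₁/(3EI) + L₂/(3EI) = 7.65/EI.
Compatibility: M_Q·(L₁+L₂)/(3EI) = θ_0, giving M_Q = 492.4 kN·m (hogging).

M_Q = 492.4 kN·m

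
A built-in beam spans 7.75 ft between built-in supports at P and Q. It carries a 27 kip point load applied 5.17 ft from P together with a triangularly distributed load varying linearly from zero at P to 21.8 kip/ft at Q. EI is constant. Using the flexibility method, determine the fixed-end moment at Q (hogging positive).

M_Q = 96.47 kip·ft

Release both end moments; the primary structure is a simply-supported span PQ with redundants M_P and M_Q.
End rotations of the released simple span under the applied load (×1/EI):
  at P: point load 27 at a = 5.17: Pab(L + b)/(6LEI) = 80.01/EI
  at Q: point load 27 at a = 5.17: Pab(L + a)/(6LEI) = 100.1/EI
  at P: triangular load, peak 21.8: 7w₀L³/(360EI) = 197.3/EI
  at Q: triangular load, peak 21.8: w₀L³/(45EI) = 225.5/EI
  θ_P0 = 277.3/EI,  θ_Q0 = 325.6/EI
Flexibility coefficients: a unit moment at one end gives L/(3EI) there and L/(6EI) at the far end, so f₁₁ = f₂₂ = 2.583/EI and f₁₂ = f₂₁ = 1.292/EI.
Compatibility — zero rotation at each built-in end:
  2.583 M_P + 1.292 M_Q = 277.3
  1.292 M_P + 2.583 M_Q = 325.6
Solving the pair gives M_P = 59.12 kip·ft and M_Q = 96.47 kip·ft (hogging).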